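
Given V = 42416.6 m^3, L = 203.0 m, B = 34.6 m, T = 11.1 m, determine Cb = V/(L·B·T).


Formula: Cb = V / (L * B * T)
Step 1 — L * B * T = 203.0 * 34.6 * 11.1 = 77964.18 m^3
Step 2 — Cb = 42416.6 / 77964.18 ≈ 0.54405 (5 s.f.)

0.54405


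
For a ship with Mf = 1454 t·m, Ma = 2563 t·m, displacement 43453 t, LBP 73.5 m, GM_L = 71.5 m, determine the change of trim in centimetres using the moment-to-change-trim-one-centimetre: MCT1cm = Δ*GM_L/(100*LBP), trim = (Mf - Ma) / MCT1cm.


Formula: net trimming moment = Mf - Ma; MCT1cm = Δ*GM_L/(100*LBP); trim = net moment / MCT1cm
Step 1 — net trimming moment = 1454 - 2563 = -1109 t·m
Step 2 — MCT1cm = 43453 * 71.5 / (100 * 73.5) = 422.7061 t·m/cm
Step 3 — trim = -1109 / 422.7061 ≈ -2.6236 cm (5 s.f.)

-2.6236 cm


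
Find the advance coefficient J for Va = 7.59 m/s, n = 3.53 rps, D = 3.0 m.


Formula: J = Va / (n * D)
Step 1 — n * D = 3.53 * 3.0 = 10.59
Step 2 — J = 7.59 / 10.59 ≈ 0.71671 (5 s.f.)

0.71671


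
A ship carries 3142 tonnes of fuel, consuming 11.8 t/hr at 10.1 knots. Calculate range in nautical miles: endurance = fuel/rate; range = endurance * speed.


Formula: endurance = fuel / rate; range = endurance * speed
Step 1 — endurance = 3142 / 11.8 = 266.2712 hours
Step 2 — range = 266.2712 * 10.1 ≈ 2689.3 nautical miles (5 s.f.)

2689.3 NM


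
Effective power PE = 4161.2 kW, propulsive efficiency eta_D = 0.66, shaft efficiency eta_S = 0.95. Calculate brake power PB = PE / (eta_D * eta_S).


Formula: PB = PE / (eta_D * eta_S)
Step 1 — combined efficiency = eta_D * eta_S = 0.66 * 0.95 = 0.627
Step 2 — PB = 4161.2 / 0.627 ≈ 6636.7 kW (5 s.f.)

6636.7 kW


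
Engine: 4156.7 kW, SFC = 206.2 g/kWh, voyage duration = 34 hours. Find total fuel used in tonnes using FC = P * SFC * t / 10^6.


Formula: FC (tonnes) = P * SFC * t / 1,000,000
Step 1 — P * SFC * t = 4156.7 * 206.2 * 34 = 29141792.36 g
Step 2 — FC (tonnes) = 29141792.36 / 1,000,000 ≈ 29.142 tonnes (5 s.f.)

29.142 tonnes


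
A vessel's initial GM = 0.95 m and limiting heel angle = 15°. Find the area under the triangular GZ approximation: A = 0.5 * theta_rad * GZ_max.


Formula: GZ_max = GM * sin(theta); Area = 0.5 * theta_rad * GZ_max
Step 1 — GZ_max = 0.95 * sin(15°) = 0.95 * 0.258819 = 0.245878 m
Step 2 — theta_rad = 15 * pi/180 = 0.261799 rad
Step 3 — Area = 0.5 * 0.261799 * 0.245878 ≈ 0.032185 m·rad (5 s.f.)

0.032185 m·rad


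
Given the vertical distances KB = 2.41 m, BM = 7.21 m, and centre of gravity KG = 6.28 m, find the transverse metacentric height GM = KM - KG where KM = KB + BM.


Formula: GM = KB + BM - KG
Step 1 — KM = KB + BM = 2.41 + 7.21 = 9.62 m
Step 2 — GM = KM - KG = 9.62 - 6.28 = 3.34 m

3.34 m


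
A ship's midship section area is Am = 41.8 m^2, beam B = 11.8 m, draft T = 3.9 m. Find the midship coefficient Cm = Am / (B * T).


Formula: Cm = Am / (B * T)
Step 1 — B * T = 11.8 * 3.9 = 46.02 m^2
Step 2 — Cm = 41.8 / 46.02 ≈ 0.90830 (5 s.f.)

0.90830


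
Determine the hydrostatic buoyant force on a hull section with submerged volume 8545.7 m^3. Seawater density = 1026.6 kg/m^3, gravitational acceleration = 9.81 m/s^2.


Formula: Fb = rho * g * V
Substituting: Fb = 1026.6 * 9.81 * 8545.7
Intermediate: 1026.6 * 9.81 = 10070.946
Result: Fb = 10070.946 * 8545.7 ≈ 86063000 N (5 s.f.)

86063000 N


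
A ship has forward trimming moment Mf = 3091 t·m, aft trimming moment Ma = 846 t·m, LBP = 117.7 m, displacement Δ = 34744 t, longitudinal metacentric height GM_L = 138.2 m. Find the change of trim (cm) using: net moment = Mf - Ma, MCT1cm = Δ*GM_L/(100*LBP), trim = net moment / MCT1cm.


Formula: net trimming moment = Mf - Ma; MCT1cm = Δ*GM_L/(100*LBP); trim = net moment / MCT1cm
Step 1 — net trimming moment = 3091 - 846 = 2245 t·m
Step 2 — MCT1cm = 34744 * 138.2 / (100 * 117.7) = 407.9542 t·m/cm
Step 3 — trim = 2245 / 407.9542 ≈ 5.5031 cm (5 s.f.)

5.5031 cm


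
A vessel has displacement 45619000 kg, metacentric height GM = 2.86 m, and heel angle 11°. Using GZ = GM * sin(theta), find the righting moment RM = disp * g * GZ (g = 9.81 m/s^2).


Formula: GZ = GM * sin(theta); RM = disp * g * GZ
Step 1 — GZ = 2.86 * sin(11°) = 2.86 * 0.190809 = 0.545714 m
Step 2 — RM = 45619000 * 9.81 * 0.545714 ≈ 244220000 N·m (5 s.f.)

244220000 N·m


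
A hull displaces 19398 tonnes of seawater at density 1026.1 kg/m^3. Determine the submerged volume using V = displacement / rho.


Formula: V = mass / rho
Step 1 — convert tonnes to kg: 19398 t * 1000 = 19398000 kg
Step 2 — V = 19398000 / 1026.1 ≈ 18905 m^3 (5 s.f.)

18905 m^3


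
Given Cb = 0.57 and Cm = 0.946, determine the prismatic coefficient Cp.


Formula: Cp = Cb / Cm
Substituting: Cp = 0.57 / 0.946
Result: Cp ≈ 0.60254 (5 s.f.)

0.60254


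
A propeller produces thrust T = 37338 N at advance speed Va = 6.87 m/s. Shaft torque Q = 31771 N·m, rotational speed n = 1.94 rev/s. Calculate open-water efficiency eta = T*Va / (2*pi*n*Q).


Formula: eta = T * Va / (2 * pi * n * Q)
Step 1 — numerator = T * Va = 37338 * 6.87 = 256512.06
Step 2 — 2 * pi * n = 2 * pi * 1.94 = 12.189379
Step 3 — denominator = 12.189379 * 31771 = 387268.76
Step 4 — eta = 256512.06 / 387268.76 ≈ 0.66236 (5 s.f.)

0.66236


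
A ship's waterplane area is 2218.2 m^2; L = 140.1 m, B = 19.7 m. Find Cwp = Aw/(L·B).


Formula: Cwp = Aw / (L * B)
Step 1 — L * B = 140.1 * 19.7 = 2759.97 m^2
Step 2 — Cwp = 2218.2 / 2759.97 ≈ 0.80370 (5 s.f.)

0.80370


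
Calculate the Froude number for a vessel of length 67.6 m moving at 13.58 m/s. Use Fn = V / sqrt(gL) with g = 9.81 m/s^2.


Formula: Fn = V / sqrt(g * L)
Step 1 — g * L = 9.81 * 67.6 = 663.156
Step 2 — sqrt(g * L) = sqrt(663.156) = 25.751815
Step 3 — Fn = 13.58 / 25.751815 ≈ 0.52734 (5 s.f.)

0.52734


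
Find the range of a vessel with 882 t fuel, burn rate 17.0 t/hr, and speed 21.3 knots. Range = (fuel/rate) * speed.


Formula: endurance = fuel / rate; range = endurance * speed
Step 1 — endurance = 882 / 17.0 = 51.8824 hours
Step 2 — range = 51.8824 * 21.3 ≈ 1105.1 nautical miles (5 s.f.)

1105.1 NM


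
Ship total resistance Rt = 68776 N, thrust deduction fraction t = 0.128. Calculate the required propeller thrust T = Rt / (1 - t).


Formula: T = Rt / (1 - t)
Step 1 — (1 - t) = 1 - 0.128 = 0.872
Step 2 — T = 68776 / 0.872 ≈ 78872 N (5 s.f.)

78872 N


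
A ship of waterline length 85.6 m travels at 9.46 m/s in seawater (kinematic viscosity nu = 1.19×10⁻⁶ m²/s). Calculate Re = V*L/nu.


Formula: Re = V * L / nu
Step 1 — V * L = 9.46 * 85.6 = 809.776 m^2/s
Step 2 — Re = 809.776 / 1.19e-6 = 6.80e+08

6.80e+08


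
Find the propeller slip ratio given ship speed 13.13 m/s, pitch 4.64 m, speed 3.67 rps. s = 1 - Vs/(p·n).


Formula: s = 1 - Vs / (p * n)
Step 1 — p * n = 4.64 * 3.67 = 17.0288
Step 2 — Vs / (p*n) = 13.13 / 17.0288 = 0.771047 (6 d.p.)
Step 3 — s = 1 - 0.771047 = 0.228953

0.228953


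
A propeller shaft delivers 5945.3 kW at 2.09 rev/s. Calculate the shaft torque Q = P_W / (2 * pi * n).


Formula: Q = P_W / (2 * pi * n)
Step 1 — P_W = 5945.3 kW * 1000 = 5945300.0 W
Step 2 — 2 * pi * n = 2 * pi * 2.09 = 13.131857
Step 3 — Q = 5945300.0 / 13.131857 ≈ 452740 N·m (5 s.f.)

452740 N·m


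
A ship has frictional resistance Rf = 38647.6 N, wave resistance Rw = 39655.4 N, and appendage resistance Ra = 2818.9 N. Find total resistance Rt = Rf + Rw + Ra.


Formula: Rt = Rf + Rw + Ra
Substituting: Rt = 38647.6 + 39655.4 + 2818.9
Result: Rt = 81121.9 N

81121.9 N


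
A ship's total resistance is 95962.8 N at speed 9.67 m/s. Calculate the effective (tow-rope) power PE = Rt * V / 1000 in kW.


Formula: PE = Rt * V / 1000 (kW)
Step 1 — PE (W) = 95962.8 * 9.67 = 927960.276 W
Step 2 — PE (kW) = 927960.276 / 1000 ≈ 927.96 kW (5 s.f.)

927.96 kW


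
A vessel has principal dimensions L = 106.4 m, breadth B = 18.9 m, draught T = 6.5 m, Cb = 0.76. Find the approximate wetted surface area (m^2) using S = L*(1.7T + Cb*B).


Formula: S = 1.7*L*T + V/T with V = Cb*L*B*T, i.e. S = L * (1.7*T + Cb*B)
Step 1 — 1.7*T = 1.7 * 6.5 = 11.05 m
Step 2 — Cb*B = 0.76 * 18.9 = 14.364 m
Step 3 — 1.7*T + Cb*B = 11.05 + 14.364 = 25.414 m
Step 4 — S = 106.4 * 25.414 ≈ 2704.0 m^2 (5 s.f.)

2704.0 m^2


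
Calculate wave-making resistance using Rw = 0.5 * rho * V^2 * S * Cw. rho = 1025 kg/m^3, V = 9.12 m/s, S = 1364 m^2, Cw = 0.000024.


Formula: Rw = 0.5 * rho * V^2 * S * Cw
Step 1 — V^2 = 9.12^2 = 83.1744
Step 2 — 0.5 * rho * V^2 = 0.5 * 1025 * 83.1744 = 42626.88
Step 3 — Rw = 42626.88 * 1364 * 0.000024 ≈ 1395.4 N (5 s.f.)

1395.4 N


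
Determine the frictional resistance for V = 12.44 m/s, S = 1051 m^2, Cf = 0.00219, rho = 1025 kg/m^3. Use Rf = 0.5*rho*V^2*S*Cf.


Formula: Rf = 0.5 * rho * V^2 * S * Cf
Step 1 — V^2 = 12.44^2 = 154.7536
Step 2 — 0.5 * rho * V^2 = 0.5 * 1025 * 154.7536 = 79311.22
Step 3 — Rf = 79311.22 * 1051 * 0.00219 ≈ 182550 N (5 s.f.)

182550 N


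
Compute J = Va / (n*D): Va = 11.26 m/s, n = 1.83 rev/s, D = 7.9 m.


Formula: J = Va / (n * D)
Step 1 — n * D = 1.83 * 7.9 = 14.457
Step 2 — J = 11.26 / 14.457 ≈ 0.77886 (5 s.f.)

0.77886


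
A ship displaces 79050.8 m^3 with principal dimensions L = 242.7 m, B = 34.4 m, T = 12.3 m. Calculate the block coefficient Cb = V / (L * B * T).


Formula: Cb = V / (L * B * T)
Step 1 — L * B * T = 242.7 * 34.4 * 12.3 = 102691.224 m^3
Step 2 — Cb = 79050.8 / 102691.224 ≈ 0.76979 (5 s.f.)

0.76979


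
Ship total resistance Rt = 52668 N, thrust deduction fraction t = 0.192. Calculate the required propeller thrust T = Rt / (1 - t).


Formula: T = Rt / (1 - t)
Step 1 — (1 - t) = 1 - 0.192 = 0.808
Step 2 — T = 52668 / 0.808 ≈ 65183 N (5 s.f.)

65183 N


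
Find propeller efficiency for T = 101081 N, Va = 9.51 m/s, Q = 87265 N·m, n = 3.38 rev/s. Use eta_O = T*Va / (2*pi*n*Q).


Formula: eta = T * Va / (2 * pi * n * Q)
Step 1 — numerator = T * Va = 101081 * 9.51 = 961280.31
Step 2 — 2 * pi * n = 2 * pi * 3.38 = 21.237166
Step 3 — denominator = 21.237166 * 87265 = 1853261.29
Step 4 — eta = 961280.31 / 1853261.29 ≈ 0.51870 (5 s.f.)

0.51870


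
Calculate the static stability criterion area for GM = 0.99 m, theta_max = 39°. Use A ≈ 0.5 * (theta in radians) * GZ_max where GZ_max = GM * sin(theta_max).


Formula: GZ_max = GM * sin(theta); Area = 0.5 * theta_rad * GZ_max
Step 1 — GZ_max = 0.99 * sin(39°) = 0.99 * 0.62932 = 0.623027 m
Step 2 — theta_rad = 39 * pi/180 = 0.680678 rad
Step 3 — Area = 0.5 * 0.680678 * 0.623027 ≈ 0.21204 m·rad (5 s.f.)

0.21204 m·rad


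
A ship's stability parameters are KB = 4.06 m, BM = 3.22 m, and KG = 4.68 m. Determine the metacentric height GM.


Formula: GM = KB + BM - KG
Step 1 — KM = KB + BM = 4.06 + 3.22 = 7.28 m
Step 2 — GM = KM - KG = 7.28 - 4.68 = 2.6 m

2.6 m


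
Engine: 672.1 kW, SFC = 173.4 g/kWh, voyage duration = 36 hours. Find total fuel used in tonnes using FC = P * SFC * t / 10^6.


Formula: FC (tonnes) = P * SFC * t / 1,000,000
Step 1 — P * SFC * t = 672.1 * 173.4 * 36 = 4195517.04 g
Step 2 — FC (tonnes) = 4195517.04 / 1,000,000 ≈ 4.1955 tonnes (5 s.f.)

4.1955 tonnes


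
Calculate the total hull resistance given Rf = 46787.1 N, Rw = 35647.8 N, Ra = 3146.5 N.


Formula: Rt = Rf + Rw + Ra
Substituting: Rt = 46787.1 + 35647.8 + 3146.5
Result: Rt = 85581.4 N

85581.4 N


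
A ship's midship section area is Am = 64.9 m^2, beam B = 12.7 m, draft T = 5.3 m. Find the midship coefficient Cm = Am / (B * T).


Formula: Cm = Am / (B * T)
Step 1 — B * T = 12.7 * 5.3 = 67.31 m^2
Step 2 — Cm = 64.9 / 67.31 ≈ 0.96420 (5 s.f.)

0.96420


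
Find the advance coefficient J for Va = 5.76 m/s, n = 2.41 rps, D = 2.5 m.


Formula: J = Va / (n * D)
Step 1 — n * D = 2.41 * 2.5 = 6.025
Step 2 — J = 5.76 / 6.025 ≈ 0.95602 (5 s.f.)

0.95602


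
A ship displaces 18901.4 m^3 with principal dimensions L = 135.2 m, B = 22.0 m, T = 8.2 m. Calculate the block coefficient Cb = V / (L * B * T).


Formula: Cb = V / (L * B * T)
Step 1 — L * B * T = 135.2 * 22.0 * 8.2 = 24390.08 m^3
Step 2 — Cb = 18901.4 / 24390.08 ≈ 0.77496 (5 s.f.)

0.77496


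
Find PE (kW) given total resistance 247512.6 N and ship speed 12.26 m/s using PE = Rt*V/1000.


Formula: PE = Rt * V / 1000 (kW)
Step 1 — PE (W) = 247512.6 * 12.26 = 3034504.476 W
Step 2 — PE (kW) = 3034504.476 / 1000 ≈ 3034.5 kW (5 s.f.)

3034.5 kW


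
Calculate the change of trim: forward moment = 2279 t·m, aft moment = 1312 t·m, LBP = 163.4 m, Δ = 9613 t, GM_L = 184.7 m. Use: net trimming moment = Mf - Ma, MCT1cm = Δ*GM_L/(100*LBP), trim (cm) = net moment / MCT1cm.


Formula: net trimming moment = Mf - Ma; MCT1cm = Δ*GM_L/(100*LBP); trim = net moment / MCT1cm
Step 1 — net trimming moment = 2279 - 1312 = 967 t·m
Step 2 — MCT1cm = 9613 * 184.7 / (100 * 163.4) = 108.661 t·m/cm
Step 3 — trim = 967 / 108.661 ≈ 8.8992 cm (5 s.f.)

8.8992 cm


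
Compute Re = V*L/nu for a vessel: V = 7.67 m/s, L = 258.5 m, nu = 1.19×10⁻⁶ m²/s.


Formula: Re = V * L / nu
Step 1 — V * L = 7.67 * 258.5 = 1982.695 m^2/s
Step 2 — Re = 1982.695 / 1.19e-6 = 1.67e+09

1.67e+09


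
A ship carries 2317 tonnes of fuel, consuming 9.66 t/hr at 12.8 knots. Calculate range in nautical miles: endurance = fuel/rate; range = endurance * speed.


Formula: endurance = fuel / rate; range = endurance * speed
Step 1 — endurance = 2317 / 9.66 = 239.8551 hours
Step 2 — range = 239.8551 * 12.8 ≈ 3070.1 nautical miles (5 s.f.)

3070.1 NM


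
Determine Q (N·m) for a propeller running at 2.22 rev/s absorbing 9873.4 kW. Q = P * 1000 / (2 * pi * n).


Formula: Q = P_W / (2 * pi * n)
Step 1 — P_W = 9873.4 kW * 1000 = 9873400.0 W
Step 2 — 2 * pi * n = 2 * pi * 2.22 = 13.948671
Step 3 — Q = 9873400.0 / 13.948671 ≈ 707840 N·m (5 s.f.)

707840 N·m


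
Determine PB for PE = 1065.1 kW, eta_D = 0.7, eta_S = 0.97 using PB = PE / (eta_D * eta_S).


Formula: PB = PE / (eta_D * eta_S)
Step 1 — combined efficiency = eta_D * eta_S = 0.7 * 0.97 = 0.679
Step 2 — PB = 1065.1 / 0.679 ≈ 1568.6 kW (5 s.f.)

1568.6 kW


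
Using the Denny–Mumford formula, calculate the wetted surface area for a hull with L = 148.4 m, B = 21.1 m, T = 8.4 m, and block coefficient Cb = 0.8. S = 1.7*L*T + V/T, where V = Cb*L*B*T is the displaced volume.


Formula: S = 1.7*L*T + V/T with V = Cb*L*B*T, i.e. S = L * (1.7*T + Cb*B)
Step 1 — 1.7*T = 1.7 * 8.4 = 14.28 m
Step 2 — Cb*B = 0.8 * 21.1 = 16.88 m
Step 3 — 1.7*T + Cb*B = 14.28 + 16.88 = 31.16 m
Step 4 — S = 148.4 * 31.16 ≈ 4624.1 m^2 (5 s.f.)

4624.1 m^2


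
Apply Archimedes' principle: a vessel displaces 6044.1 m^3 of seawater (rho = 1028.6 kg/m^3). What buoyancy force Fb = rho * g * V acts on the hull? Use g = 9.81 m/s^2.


Formula: Fb = rho * g * V
Substituting: Fb = 1028.6 * 9.81 * 6044.1
Intermediate: 1028.6 * 9.81 = 10090.566
Result: Fb = 10090.566 * 6044.1 ≈ 60988000 N (5 s.f.)

60988000 N


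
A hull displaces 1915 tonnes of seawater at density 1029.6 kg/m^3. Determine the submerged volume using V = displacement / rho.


Formula: V = mass / rho
Step 1 — convert tonnes to kg: 1915 t * 1000 = 1915000 kg
Step 2 — V = 1915000 / 1029.6 ≈ 1859.9 m^3 (5 s.f.)

1859.9 m^3


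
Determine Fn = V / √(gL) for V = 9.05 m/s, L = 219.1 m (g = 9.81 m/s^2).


Formula: Fn = V / sqrt(g * L)
Step 1 — g * L = 9.81 * 219.1 = 2149.371
Step 2 — sqrt(g * L) = sqrt(2149.371) = 46.361309
Step 3 — Fn = 9.05 / 46.361309 ≈ 0.19521 (5 s.f.)

0.19521


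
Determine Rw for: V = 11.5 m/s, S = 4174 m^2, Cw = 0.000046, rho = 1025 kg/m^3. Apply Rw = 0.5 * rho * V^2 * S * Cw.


Formula: Rw = 0.5 * rho * V^2 * S * Cw
Step 1 — V^2 = 11.5^2 = 132.25
Step 2 — 0.5 * rho * V^2 = 0.5 * 1025 * 132.25 = 67778.125
Step 3 — Rw = 67778.125 * 4174 * 0.000046 ≈ 13014 N (5 s.f.)

13014 N


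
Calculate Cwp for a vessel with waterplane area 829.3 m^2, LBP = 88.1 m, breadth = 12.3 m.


Formula: Cwp = Aw / (L * B)
Step 1 — L * B = 88.1 * 12.3 = 1083.63 m^2
Step 2 — Cwp = 829.3 / 1083.63 ≈ 0.76530 (5 s.f.)

0.76530


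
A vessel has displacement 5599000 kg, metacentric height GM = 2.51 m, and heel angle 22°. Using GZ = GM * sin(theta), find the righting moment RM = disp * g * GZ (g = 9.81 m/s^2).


Formula: GZ = GM * sin(theta); RM = disp * g * GZ
Step 1 — GZ = 2.51 * sin(22°) = 2.51 * 0.374607 = 0.940264 m
Step 2 — RM = 5599000 * 9.81 * 0.940264 ≈ 51645000 N·m (5 s.f.)

51645000 N·m


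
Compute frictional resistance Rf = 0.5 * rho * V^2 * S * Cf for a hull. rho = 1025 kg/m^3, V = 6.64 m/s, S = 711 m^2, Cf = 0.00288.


Formula: Rf = 0.5 * rho * V^2 * S * Cf
Step 1 — V^2 = 6.64^2 = 44.0896
Step 2 — 0.5 * rho * V^2 = 0.5 * 1025 * 44.0896 = 22595.92
Step 3 — Rf = 22595.92 * 711 * 0.00288 ≈ 46269 N (5 s.f.)

46269 N


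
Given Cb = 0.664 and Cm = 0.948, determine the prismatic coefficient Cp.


Formula: Cp = Cb / Cm
Substituting: Cp = 0.664 / 0.948
Result: Cp ≈ 0.70042 (5 s.f.)

0.70042


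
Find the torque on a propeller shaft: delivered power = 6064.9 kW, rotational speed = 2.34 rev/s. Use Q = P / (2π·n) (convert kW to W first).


Formula: Q = P_W / (2 * pi * n)
Step 1 — P_W = 6064.9 kW * 1000 = 6064900.0 W
Step 2 — 2 * pi * n = 2 * pi * 2.34 = 14.702654
Step 3 — Q = 6064900.0 / 14.702654 ≈ 412500 N·m (5 s.f.)

412500 N·m


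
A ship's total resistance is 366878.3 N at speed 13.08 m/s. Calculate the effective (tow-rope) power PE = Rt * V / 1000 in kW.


Formula: PE = Rt * V / 1000 (kW)
Step 1 — PE (W) = 366878.3 * 13.08 = 4798768.164 W
Step 2 — PE (kW) = 4798768.164 / 1000 ≈ 4798.8 kW (5 s.f.)

4798.8 kW


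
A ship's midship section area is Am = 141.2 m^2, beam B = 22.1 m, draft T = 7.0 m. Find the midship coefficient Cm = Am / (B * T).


Formula: Cm = Am / (B * T)
Step 1 — B * T = 22.1 * 7.0 = 154.7 m^2
Step 2 — Cm = 141.2 / 154.7 ≈ 0.91273 (5 s.f.)

0.91273


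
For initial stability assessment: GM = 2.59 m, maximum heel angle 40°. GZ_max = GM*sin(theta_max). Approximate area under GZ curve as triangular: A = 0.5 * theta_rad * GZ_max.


Formula: GZ_max = GM * sin(theta); Area = 0.5 * theta_rad * GZ_max
Step 1 — GZ_max = 2.59 * sin(40°) = 2.59 * 0.642788 = 1.664821 m
Step 2 — theta_rad = 40 * pi/180 = 0.698132 rad
Step 3 — Area = 0.5 * 0.698132 * 1.664821 ≈ 0.58113 m·rad (5 s.f.)

0.58113 m·rad


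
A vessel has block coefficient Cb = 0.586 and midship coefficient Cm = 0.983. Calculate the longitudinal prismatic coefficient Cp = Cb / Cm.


Formula: Cp = Cb / Cm
Substituting: Cp = 0.586 / 0.983
Result: Cp ≈ 0.59613 (5 s.f.)

0.59613


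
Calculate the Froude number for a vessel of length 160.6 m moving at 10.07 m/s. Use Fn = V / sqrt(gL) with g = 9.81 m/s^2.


Formula: Fn = V / sqrt(g * L)
Step 1 — g * L = 9.81 * 160.6 = 1575.486
Step 2 — sqrt(g * L) = sqrt(1575.486) = 39.692392
Step 3 — Fn = 10.07 / 39.692392 ≈ 0.25370 (5 s.f.)

0.25370


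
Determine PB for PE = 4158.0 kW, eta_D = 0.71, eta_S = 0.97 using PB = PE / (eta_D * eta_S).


Formula: PB = PE / (eta_D * eta_S)
Step 1 — combined efficiency = eta_D * eta_S = 0.71 * 0.97 = 0.6887
Step 2 — PB = 4158.0 / 0.6887 ≈ 6037.5 kW (5 s.f.)

6037.5 kW


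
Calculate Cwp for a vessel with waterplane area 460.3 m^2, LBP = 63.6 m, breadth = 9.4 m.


Formula: Cwp = Aw / (L * B)
Step 1 — L * B = 63.6 * 9.4 = 597.84 m^2
Step 2 — Cwp = 460.3 / 597.84 ≈ 0.76994 (5 s.f.)

0.76994


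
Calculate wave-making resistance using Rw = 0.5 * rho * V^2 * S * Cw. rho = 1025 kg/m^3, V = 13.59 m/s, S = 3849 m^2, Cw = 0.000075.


Formula: Rw = 0.5 * rho * V^2 * S * Cw
Step 1 — V^2 = 13.59^2 = 184.6881
Step 2 — 0.5 * rho * V^2 = 0.5 * 1025 * 184.6881 = 94652.65125
Step 3 — Rw = 94652.65125 * 3849 * 0.000075 ≈ 27324 N (5 s.f.)

27324 N


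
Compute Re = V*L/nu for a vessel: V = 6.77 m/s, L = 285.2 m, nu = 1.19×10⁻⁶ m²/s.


Formula: Re = V * L / nu
Step 1 — V * L = 6.77 * 285.2 = 1930.804 m^2/s
Step 2 — Re = 1930.804 / 1.19e-6 = 1.62e+09

1.62e+09


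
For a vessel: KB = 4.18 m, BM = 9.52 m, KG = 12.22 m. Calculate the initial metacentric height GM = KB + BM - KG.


Formula: GM = KB + BM - KG
Step 1 — KM = KB + BM = 4.18 + 9.52 = 13.7 m
Step 2 — GM = KM - KG = 13.7 - 12.22 = 1.48 m

1.48 m


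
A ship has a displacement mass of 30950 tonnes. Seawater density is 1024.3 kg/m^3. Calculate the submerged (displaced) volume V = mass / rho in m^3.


Formula: V = mass / rho
Step 1 — convert tonnes to kg: 30950 t * 1000 = 30950000 kg
Step 2 — V = 30950000 / 1024.3 ≈ 30216 m^3 (5 s.f.)

30216 m^3


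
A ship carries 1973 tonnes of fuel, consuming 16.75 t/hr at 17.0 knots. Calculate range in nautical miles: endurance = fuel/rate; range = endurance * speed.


Formula: endurance = fuel / rate; range = endurance * speed
Step 1 — endurance = 1973 / 16.75 = 117.791 hours
Step 2 — range = 117.791 * 17.0 ≈ 2002.4 nautical miles (5 s.f.)

2002.4 NM


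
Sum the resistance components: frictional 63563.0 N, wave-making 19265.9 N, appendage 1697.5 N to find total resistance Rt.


Formula: Rt = Rf + Rw + Ra
Substituting: Rt = 63563.0 + 19265.9 + 1697.5
Result: Rt = 84526.4 N

84526.4 N


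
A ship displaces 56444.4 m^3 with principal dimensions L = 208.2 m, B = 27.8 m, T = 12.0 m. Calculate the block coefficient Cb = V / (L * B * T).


Formula: Cb = V / (L * B * T)
Step 1 — L * B * T = 208.2 * 27.8 * 12.0 = 69455.52 m^3
Step 2 — Cb = 56444.4 / 69455.52 ≈ 0.81267 (5 s.f.)

0.81267


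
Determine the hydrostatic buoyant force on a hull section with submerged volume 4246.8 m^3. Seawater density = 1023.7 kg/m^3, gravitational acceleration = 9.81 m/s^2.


Formula: Fb = rho * g * V
Substituting: Fb = 1023.7 * 9.81 * 4246.8
Intermediate: 1023.7 * 9.81 = 10042.497
Result: Fb = 10042.497 * 4246.8 ≈ 42648000 N (5 s.f.)

42648000 N


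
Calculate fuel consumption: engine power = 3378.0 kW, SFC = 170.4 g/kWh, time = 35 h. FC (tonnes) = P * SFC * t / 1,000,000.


Formula: FC (tonnes) = P * SFC * t / 1,000,000
Step 1 — P * SFC * t = 3378.0 * 170.4 * 35 = 20146392.0 g
Step 2 — FC (tonnes) = 20146392.0 / 1,000,000 ≈ 20.146 tonnes (5 s.f.)

20.146 tonnes


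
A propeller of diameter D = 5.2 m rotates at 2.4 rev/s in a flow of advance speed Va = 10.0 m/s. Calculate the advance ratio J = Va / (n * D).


Formula: J = Va / (n * D)
Step 1 — n * D = 2.4 * 5.2 = 12.48
Step 2 — J = 10.0 / 12.48 ≈ 0.80128 (5 s.f.)

0.80128


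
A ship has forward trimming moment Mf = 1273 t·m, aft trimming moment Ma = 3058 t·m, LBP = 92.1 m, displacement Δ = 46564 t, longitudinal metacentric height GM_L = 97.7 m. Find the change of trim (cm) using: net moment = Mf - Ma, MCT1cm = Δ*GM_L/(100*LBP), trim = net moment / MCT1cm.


Formula: net trimming moment = Mf - Ma; MCT1cm = Δ*GM_L/(100*LBP); trim = net moment / MCT1cm
Step 1 — net trimming moment = 1273 - 3058 = -1785 t·m
Step 2 — MCT1cm = 46564 * 97.7 / (100 * 92.1) = 493.9525 t·m/cm
Step 3 — trim = -1785 / 493.9525 ≈ -3.6137 cm (5 s.f.)

-3.6137 cm


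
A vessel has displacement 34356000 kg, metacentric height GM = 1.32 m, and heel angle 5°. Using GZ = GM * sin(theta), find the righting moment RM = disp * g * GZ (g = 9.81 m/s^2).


Formula: GZ = GM * sin(theta); RM = disp * g * GZ
Step 1 — GZ = 1.32 * sin(5°) = 1.32 * 0.087156 = 0.115046 m
Step 2 — RM = 34356000 * 9.81 * 0.115046 ≈ 38774000 N·m (5 s.f.)

38774000 N·m


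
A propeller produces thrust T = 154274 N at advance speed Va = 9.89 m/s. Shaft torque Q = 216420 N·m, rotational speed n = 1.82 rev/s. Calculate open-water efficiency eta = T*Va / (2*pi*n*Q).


Formula: eta = T * Va / (2 * pi * n * Q)
Step 1 — numerator = T * Va = 154274 * 9.89 = 1525769.86
Step 2 — 2 * pi * n = 2 * pi * 1.82 = 11.435397
Step 3 — denominator = 11.435397 * 216420 = 2474848.62
Step 4 — eta = 1525769.86 / 2474848.62 ≈ 0.61651 (5 s.f.)

0.61651


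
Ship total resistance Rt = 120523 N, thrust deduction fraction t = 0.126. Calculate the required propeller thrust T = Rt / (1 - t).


Formula: T = Rt / (1 - t)
Step 1 — (1 - t) = 1 - 0.126 = 0.874
Step 2 — T = 120523 / 0.874 ≈ 137900 N (5 s.f.)

137900 N


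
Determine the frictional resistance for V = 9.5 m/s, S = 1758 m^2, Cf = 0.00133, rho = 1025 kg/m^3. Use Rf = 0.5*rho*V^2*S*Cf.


Formula: Rf = 0.5 * rho * V^2 * S * Cf
Step 1 — V^2 = 9.5^2 = 90.25
Step 2 — 0.5 * rho * V^2 = 0.5 * 1025 * 90.25 = 46253.125
Step 3 — Rf = 46253.125 * 1758 * 0.00133 ≈ 108150 N (5 s.f.)

108150 N


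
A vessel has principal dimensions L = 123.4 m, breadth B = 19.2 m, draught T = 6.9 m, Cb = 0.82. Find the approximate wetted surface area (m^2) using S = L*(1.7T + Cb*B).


Formula: S = 1.7*L*T + V/T with V = Cb*L*B*T, i.e. S = L * (1.7*T + Cb*B)
Step 1 — 1.7*T = 1.7 * 6.9 = 11.73 m
Step 2 — Cb*B = 0.82 * 19.2 = 15.744 m
Step 3 — 1.7*T + Cb*B = 11.73 + 15.744 = 27.474 m
Step 4 — S = 123.4 * 27.474 ≈ 3390.3 m^2 (5 s.f.)

3390.3 m^2


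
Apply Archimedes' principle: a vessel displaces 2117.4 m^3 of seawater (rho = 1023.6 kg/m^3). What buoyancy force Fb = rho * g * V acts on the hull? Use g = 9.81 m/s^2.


Formula: Fb = rho * g * V
Substituting: Fb = 1023.6 * 9.81 * 2117.4
Intermediate: 1023.6 * 9.81 = 10041.516
Result: Fb = 10041.516 * 2117.4 ≈ 21262000 N (5 s.f.)

21262000 N


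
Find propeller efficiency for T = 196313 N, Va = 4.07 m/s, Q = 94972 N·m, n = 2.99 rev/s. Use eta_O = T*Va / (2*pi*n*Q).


Formula: eta = T * Va / (2 * pi * n * Q)
Step 1 — numerator = T * Va = 196313 * 4.07 = 798993.91
Step 2 — 2 * pi * n = 2 * pi * 2.99 = 18.786724
Step 3 — denominator = 18.786724 * 94972 = 1784212.75
Step 4 — eta = 798993.91 / 1784212.75 ≈ 0.44781 (5 s.f.)

0.44781


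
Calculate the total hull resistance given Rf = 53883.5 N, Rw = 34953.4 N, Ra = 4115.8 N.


Formula: Rt = Rf + Rw + Ra
Substituting: Rt = 53883.5 + 34953.4 + 4115.8
Result: Rt = 92952.7 N

92952.7 N


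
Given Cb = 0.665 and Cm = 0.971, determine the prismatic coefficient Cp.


Formula: Cp = Cb / Cm
Substituting: Cp = 0.665 / 0.971
Result: Cp ≈ 0.68486 (5 s.f.)

0.68486


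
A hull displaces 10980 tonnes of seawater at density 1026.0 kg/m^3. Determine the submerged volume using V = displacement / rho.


Formula: V = mass / rho
Step 1 — convert tonnes to kg: 10980 t * 1000 = 10980000 kg
Step 2 — V = 10980000 / 1026.0 ≈ 10702 m^3 (5 s.f.)

10702 m^3


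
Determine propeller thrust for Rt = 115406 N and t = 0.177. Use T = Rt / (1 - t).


Formula: T = Rt / (1 - t)
Step 1 — (1 - t) = 1 - 0.177 = 0.823
Step 2 — T = 115406 / 0.823 ≈ 140230 N (5 s.f.)

140230 N


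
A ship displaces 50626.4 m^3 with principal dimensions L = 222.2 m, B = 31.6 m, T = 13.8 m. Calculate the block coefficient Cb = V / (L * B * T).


Formula: Cb = V / (L * B * T)
Step 1 — L * B * T = 222.2 * 31.6 * 13.8 = 96896.976 m^3
Step 2 — Cb = 50626.4 / 96896.976 ≈ 0.52248 (5 s.f.)

0.52248


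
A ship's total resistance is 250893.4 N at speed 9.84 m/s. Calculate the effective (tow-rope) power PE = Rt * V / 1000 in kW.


Formula: PE = Rt * V / 1000 (kW)
Step 1 — PE (W) = 250893.4 * 9.84 = 2468791.056 W
Step 2 — PE (kW) = 2468791.056 / 1000 ≈ 2468.8 kW (5 s.f.)

2468.8 kW


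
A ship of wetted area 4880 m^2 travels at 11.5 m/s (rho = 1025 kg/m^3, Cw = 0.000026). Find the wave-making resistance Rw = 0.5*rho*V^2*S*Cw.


Formula: Rw = 0.5 * rho * V^2 * S * Cw
Step 1 — V^2 = 11.5^2 = 132.25
Step 2 — 0.5 * rho * V^2 = 0.5 * 1025 * 132.25 = 67778.125
Step 3 — Rw = 67778.125 * 4880 * 0.000026 ≈ 8599.7 N (5 s.f.)

8599.7 N


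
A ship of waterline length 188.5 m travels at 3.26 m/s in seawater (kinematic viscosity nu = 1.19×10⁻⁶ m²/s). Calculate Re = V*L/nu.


Formula: Re = V * L / nu
Step 1 — V * L = 3.26 * 188.5 = 614.51 m^2/s
Step 2 — Re = 614.51 / 1.19e-6 = 5.16e+08

5.16e+08


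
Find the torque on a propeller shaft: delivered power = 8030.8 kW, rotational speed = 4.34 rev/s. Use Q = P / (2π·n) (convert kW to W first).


Formula: Q = P_W / (2 * pi * n)
Step 1 — P_W = 8030.8 kW * 1000 = 8030800.0 W
Step 2 — 2 * pi * n = 2 * pi * 4.34 = 27.269024
Step 3 — Q = 8030800.0 / 27.269024 ≈ 294500 N·m (5 s.f.)

294500 N·m


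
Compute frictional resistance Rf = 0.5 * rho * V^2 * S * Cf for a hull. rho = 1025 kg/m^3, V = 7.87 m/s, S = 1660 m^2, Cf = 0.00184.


Formula: Rf = 0.5 * rho * V^2 * S * Cf
Step 1 — V^2 = 7.87^2 = 61.9369
Step 2 — 0.5 * rho * V^2 = 0.5 * 1025 * 61.9369 = 31742.66125
Step 3 — Rf = 31742.66125 * 1660 * 0.00184 ≈ 96955 N (5 s.f.)

96955 N


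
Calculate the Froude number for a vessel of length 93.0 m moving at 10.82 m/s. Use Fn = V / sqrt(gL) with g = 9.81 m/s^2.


Formula: Fn = V / sqrt(g * L)
Step 1 — g * L = 9.81 * 93.0 = 912.33
Step 2 — sqrt(g * L) = sqrt(912.33) = 30.204801
Step 3 — Fn = 10.82 / 30.204801 ≈ 0.35822 (5 s.f.)

0.35822


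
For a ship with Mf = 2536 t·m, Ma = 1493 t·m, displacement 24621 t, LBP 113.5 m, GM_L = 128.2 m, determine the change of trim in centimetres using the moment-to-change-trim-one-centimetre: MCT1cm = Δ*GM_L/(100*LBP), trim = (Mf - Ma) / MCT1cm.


Formula: net trimming moment = Mf - Ma; MCT1cm = Δ*GM_L/(100*LBP); trim = net moment / MCT1cm
Step 1 — net trimming moment = 2536 - 1493 = 1043 t·m
Step 2 — MCT1cm = 24621 * 128.2 / (100 * 113.5) = 278.098 t·m/cm
Step 3 — trim = 1043 / 278.098 ≈ 3.7505 cm (5 s.f.)

3.7505 cm


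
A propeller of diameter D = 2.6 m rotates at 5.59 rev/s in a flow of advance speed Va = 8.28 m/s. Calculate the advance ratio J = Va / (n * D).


Formula: J = Va / (n * D)
Step 1 — n * D = 5.59 * 2.6 = 14.534
Step 2 — J = 8.28 / 14.534 ≈ 0.56970 (5 s.f.)

0.56970


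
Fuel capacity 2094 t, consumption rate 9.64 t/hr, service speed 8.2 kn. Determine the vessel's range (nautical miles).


Formula: endurance = fuel / rate; range = endurance * speed
Step 1 — endurance = 2094 / 9.64 = 217.2199 hours
Step 2 — range = 217.2199 * 8.2 ≈ 1781.2 nautical miles (5 s.f.)

1781.2 NM


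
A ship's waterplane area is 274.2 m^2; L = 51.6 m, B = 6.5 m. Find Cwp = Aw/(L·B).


Formula: Cwp = Aw / (L * B)
Step 1 — L * B = 51.6 * 6.5 = 335.4 m^2
Step 2 — Cwp = 274.2 / 335.4 ≈ 0.81753 (5 s.f.)

0.81753


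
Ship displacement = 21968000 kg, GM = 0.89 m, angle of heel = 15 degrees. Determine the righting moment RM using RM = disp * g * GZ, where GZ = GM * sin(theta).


Formula: GZ = GM * sin(theta); RM = disp * g * GZ
Step 1 — GZ = 0.89 * sin(15°) = 0.89 * 0.258819 = 0.230349 m
Step 2 — RM = 21968000 * 9.81 * 0.230349 ≈ 49642000 N·m (5 s.f.)

49642000 N·m


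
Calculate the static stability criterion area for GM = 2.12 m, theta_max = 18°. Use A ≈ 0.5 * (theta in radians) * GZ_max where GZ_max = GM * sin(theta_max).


Formula: GZ_max = GM * sin(theta); Area = 0.5 * theta_rad * GZ_max
Step 1 — GZ_max = 2.12 * sin(18°) = 2.12 * 0.309017 = 0.655116 m
Step 2 — theta_rad = 18 * pi/180 = 0.314159 rad
Step 3 — Area = 0.5 * 0.314159 * 0.655116 ≈ 0.10291 m·rad (5 s.f.)

0.10291 m·rad


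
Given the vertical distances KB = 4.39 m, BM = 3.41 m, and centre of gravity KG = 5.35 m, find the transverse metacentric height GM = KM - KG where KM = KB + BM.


Formula: GM = KB + BM - KG
Step 1 — KM = KB + BM = 4.39 + 3.41 = 7.8 m
Step 2 — GM = KM - KG = 7.8 - 5.35 = 2.45 m

2.45 m


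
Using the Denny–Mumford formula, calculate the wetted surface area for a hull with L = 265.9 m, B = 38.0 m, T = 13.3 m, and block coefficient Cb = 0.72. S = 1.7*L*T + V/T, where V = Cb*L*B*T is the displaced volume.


Formula: S = 1.7*L*T + V/T with V = Cb*L*B*T, i.e. S = L * (1.7*T + Cb*B)
Step 1 — 1.7*T = 1.7 * 13.3 = 22.61 m
Step 2 — Cb*B = 0.72 * 38.0 = 27.36 m
Step 3 — 1.7*T + Cb*B = 22.61 + 27.36 = 49.97 m
Step 4 — S = 265.9 * 49.97 ≈ 13287 m^2 (5 s.f.)

13287 m^2


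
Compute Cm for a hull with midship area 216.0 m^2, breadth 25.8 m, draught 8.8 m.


Formula: Cm = Am / (B * T)
Step 1 — B * T = 25.8 * 8.8 = 227.04 m^2
Step 2 — Cm = 216.0 / 227.04 ≈ 0.95137 (5 s.f.)

0.95137


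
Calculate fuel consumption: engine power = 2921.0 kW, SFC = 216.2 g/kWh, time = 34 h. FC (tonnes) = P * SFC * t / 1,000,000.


Formula: FC (tonnes) = P * SFC * t / 1,000,000
Step 1 — P * SFC * t = 2921.0 * 216.2 * 34 = 21471686.8 g
Step 2 — FC (tonnes) = 21471686.8 / 1,000,000 ≈ 21.472 tonnes (5 s.f.)

21.472 tonnes


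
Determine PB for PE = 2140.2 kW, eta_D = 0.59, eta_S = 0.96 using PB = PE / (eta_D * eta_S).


Formula: PB = PE / (eta_D * eta_S)
Step 1 — combined efficiency = eta_D * eta_S = 0.59 * 0.96 = 0.5664
Step 2 — PB = 2140.2 / 0.5664 ≈ 3778.6 kW (5 s.f.)

3778.6 kW


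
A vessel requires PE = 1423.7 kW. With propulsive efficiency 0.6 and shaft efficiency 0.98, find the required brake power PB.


Formula: PB = PE / (eta_D * eta_S)
Step 1 — combined efficiency = eta_D * eta_S = 0.6 * 0.98 = 0.588
Step 2 — PB = 1423.7 / 0.588 ≈ 2421.3 kW (5 s.f.)

2421.3 kW


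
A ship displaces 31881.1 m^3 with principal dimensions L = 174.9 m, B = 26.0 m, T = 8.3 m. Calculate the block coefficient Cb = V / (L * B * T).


Formula: Cb = V / (L * B * T)
Step 1 — L * B * T = 174.9 * 26.0 * 8.3 = 37743.42 m^3
Step 2 — Cb = 31881.1 / 37743.42 ≈ 0.84468 (5 s.f.)

0.84468


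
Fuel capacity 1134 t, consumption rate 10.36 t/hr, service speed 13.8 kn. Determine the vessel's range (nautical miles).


Formula: endurance = fuel / rate; range = endurance * speed
Step 1 — endurance = 1134 / 10.36 = 109.4595 hours
Step 2 — range = 109.4595 * 13.8 ≈ 1510.5 nautical miles (5 s.f.)

1510.5 NM


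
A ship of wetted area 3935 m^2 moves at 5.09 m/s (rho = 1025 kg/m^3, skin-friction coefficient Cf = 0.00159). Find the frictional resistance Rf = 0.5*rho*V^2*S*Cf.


Formula: Rf = 0.5 * rho * V^2 * S * Cf
Step 1 — V^2 = 5.09^2 = 25.9081
Step 2 — 0.5 * rho * V^2 = 0.5 * 1025 * 25.9081 = 13277.90125
Step 3 — Rf = 13277.90125 * 3935 * 0.00159 ≈ 83075 N (5 s.f.)

83075 N


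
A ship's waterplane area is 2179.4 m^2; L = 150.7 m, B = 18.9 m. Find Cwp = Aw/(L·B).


Formula: Cwp = Aw / (L * B)
Step 1 — L * B = 150.7 * 18.9 = 2848.23 m^2
Step 2 — Cwp = 2179.4 / 2848.23 ≈ 0.76518 (5 s.f.)

0.76518


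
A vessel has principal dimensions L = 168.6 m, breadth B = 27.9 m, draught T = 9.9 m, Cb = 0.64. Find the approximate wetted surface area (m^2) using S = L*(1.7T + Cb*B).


Formula: S = 1.7*L*T + V/T with V = Cb*L*B*T, i.e. S = L * (1.7*T + Cb*B)
Step 1 — 1.7*T = 1.7 * 9.9 = 16.83 m
Step 2 — Cb*B = 0.64 * 27.9 = 17.856 m
Step 3 — 1.7*T + Cb*B = 16.83 + 17.856 = 34.686 m
Step 4 — S = 168.6 * 34.686 ≈ 5848.1 m^2 (5 s.f.)

5848.1 m^2


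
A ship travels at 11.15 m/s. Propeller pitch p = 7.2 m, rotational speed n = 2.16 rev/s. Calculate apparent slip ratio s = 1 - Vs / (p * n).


Formula: s = 1 - Vs / (p * n)
Step 1 — p * n = 7.2 * 2.16 = 15.552
Step 2 — Vs / (p*n) = 11.15 / 15.552 = 0.71695 (6 d.p.)
Step 3 — s = 1 - 0.71695 = 0.28305

0.28305


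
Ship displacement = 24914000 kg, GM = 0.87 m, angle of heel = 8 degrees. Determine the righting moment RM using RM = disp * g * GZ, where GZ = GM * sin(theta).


Formula: GZ = GM * sin(theta); RM = disp * g * GZ
Step 1 — GZ = 0.87 * sin(8°) = 0.87 * 0.139173 = 0.121081 m
Step 2 — RM = 24914000 * 9.81 * 0.121081 ≈ 29593000 N·m (5 s.f.)

29593000 N·m


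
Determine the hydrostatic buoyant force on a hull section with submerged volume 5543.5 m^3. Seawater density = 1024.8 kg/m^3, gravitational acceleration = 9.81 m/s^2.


Formula: Fb = rho * g * V
Substituting: Fb = 1024.8 * 9.81 * 5543.5
Intermediate: 1024.8 * 9.81 = 10053.288
Result: Fb = 10053.288 * 5543.5 ≈ 55730000 N (5 s.f.)

55730000 N


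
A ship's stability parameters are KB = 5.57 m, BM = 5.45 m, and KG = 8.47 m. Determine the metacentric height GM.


Formula: GM = KB + BM - KG
Step 1 — KM = KB + BM = 5.57 + 5.45 = 11.02 m
Step 2 — GM = KM - KG = 11.02 - 8.47 = 2.55 m

2.55 m


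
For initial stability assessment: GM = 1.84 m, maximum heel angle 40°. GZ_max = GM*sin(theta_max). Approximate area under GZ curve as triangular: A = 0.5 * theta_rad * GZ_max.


Formula: GZ_max = GM * sin(theta); Area = 0.5 * theta_rad * GZ_max
Step 1 — GZ_max = 1.84 * sin(40°) = 1.84 * 0.642788 = 1.18273 m
Step 2 — theta_rad = 40 * pi/180 = 0.698132 rad
Step 3 — Area = 0.5 * 0.698132 * 1.18273 ≈ 0.41285 m·rad (5 s.f.)

0.41285 m·rad


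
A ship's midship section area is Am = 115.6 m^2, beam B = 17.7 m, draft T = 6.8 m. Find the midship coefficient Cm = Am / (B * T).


Formula: Cm = Am / (B * T)
Step 1 — B * T = 17.7 * 6.8 = 120.36 m^2
Step 2 — Cm = 115.6 / 120.36 ≈ 0.96045 (5 s.f.)

0.96045


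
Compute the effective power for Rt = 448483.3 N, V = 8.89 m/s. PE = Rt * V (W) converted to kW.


Formula: PE = Rt * V / 1000 (kW)
Step 1 — PE (W) = 448483.3 * 8.89 = 3987016.537 W
Step 2 — PE (kW) = 3987016.537 / 1000 ≈ 3987.0 kW (5 s.f.)

3987.0 kW


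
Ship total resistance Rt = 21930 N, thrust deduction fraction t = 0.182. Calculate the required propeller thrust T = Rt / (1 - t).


Formula: T = Rt / (1 - t)
Step 1 — (1 - t) = 1 - 0.182 = 0.818
Step 2 — T = 21930 / 0.818 ≈ 26809 N (5 s.f.)

26809 N


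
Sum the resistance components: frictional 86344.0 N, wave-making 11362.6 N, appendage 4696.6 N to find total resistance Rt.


Formula: Rt = Rf + Rw + Ra
Substituting: Rt = 86344.0 + 11362.6 + 4696.6
Result: Rt = 102403.2 N

102403.2 N


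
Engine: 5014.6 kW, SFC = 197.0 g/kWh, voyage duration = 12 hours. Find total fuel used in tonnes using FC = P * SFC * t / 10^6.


Formula: FC (tonnes) = P * SFC * t / 1,000,000
Step 1 — P * SFC * t = 5014.6 * 197.0 * 12 = 11854514.4 g
Step 2 — FC (tonnes) = 11854514.4 / 1,000,000 ≈ 11.855 tonnes (5 s.f.)

11.855 tonnes


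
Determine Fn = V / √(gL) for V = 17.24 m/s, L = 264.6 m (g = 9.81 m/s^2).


Formula: Fn = V / sqrt(g * L)
Step 1 — g * L = 9.81 * 264.6 = 2595.726
Step 2 — sqrt(g * L) = sqrt(2595.726) = 50.948268
Step 3 — Fn = 17.24 / 50.948268 ≈ 0.33838 (5 s.f.)

0.33838


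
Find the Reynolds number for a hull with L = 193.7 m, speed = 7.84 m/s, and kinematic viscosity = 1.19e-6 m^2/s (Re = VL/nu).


Formula: Re = V * L / nu
Step 1 — V * L = 7.84 * 193.7 = 1518.608 m^2/s
Step 2 — Re = 1518.608 / 1.19e-6 = 1.28e+09

1.28e+09


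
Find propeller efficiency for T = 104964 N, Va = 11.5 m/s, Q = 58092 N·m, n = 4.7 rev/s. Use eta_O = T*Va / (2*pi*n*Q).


Formula: eta = T * Va / (2 * pi * n * Q)
Step 1 — numerator = T * Va = 104964 * 11.5 = 1207086.0
Step 2 — 2 * pi * n = 2 * pi * 4.7 = 29.530971
Step 3 — denominator = 29.530971 * 58092 = 1715513.17
Step 4 — eta = 1207086.0 / 1715513.17 ≈ 0.70363 (5 s.f.)

0.70363


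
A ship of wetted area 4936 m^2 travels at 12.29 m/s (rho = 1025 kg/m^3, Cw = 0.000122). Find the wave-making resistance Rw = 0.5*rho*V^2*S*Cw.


Formula: Rw = 0.5 * rho * V^2 * S * Cw
Step 1 — V^2 = 12.29^2 = 151.0441
Step 2 — 0.5 * rho * V^2 = 0.5 * 1025 * 151.0441 = 77410.10125
Step 3 — Rw = 77410.10125 * 4936 * 0.000122 ≈ 46616 N (5 s.f.)

46616 N


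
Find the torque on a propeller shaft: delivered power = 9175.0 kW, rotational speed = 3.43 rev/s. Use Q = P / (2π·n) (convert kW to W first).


Formula: Q = P_W / (2 * pi * n)
Step 1 — P_W = 9175.0 kW * 1000 = 9175000.0 W
Step 2 — 2 * pi * n = 2 * pi * 3.43 = 21.551326
Step 3 — Q = 9175000.0 / 21.551326 ≈ 425730 N·m (5 s.f.)

425730 N·m


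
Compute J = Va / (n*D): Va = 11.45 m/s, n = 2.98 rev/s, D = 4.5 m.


Formula: J = Va / (n * D)
Step 1 — n * D = 2.98 * 4.5 = 13.41
Step 2 — J = 11.45 / 13.41 ≈ 0.85384 (5 s.f.)

0.85384
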